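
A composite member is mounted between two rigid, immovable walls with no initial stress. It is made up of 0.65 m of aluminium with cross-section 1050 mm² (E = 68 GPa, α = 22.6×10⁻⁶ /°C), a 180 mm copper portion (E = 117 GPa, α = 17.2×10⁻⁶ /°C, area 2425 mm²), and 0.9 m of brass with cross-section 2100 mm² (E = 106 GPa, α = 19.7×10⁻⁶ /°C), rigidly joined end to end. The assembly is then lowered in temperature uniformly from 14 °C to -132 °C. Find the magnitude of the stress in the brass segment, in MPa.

σ ≈ 179 MPa (tensile)

If the supports were absent, the total length change would be Σ αᵢΔT Lᵢ = 22.6×10⁻⁶×146×650 + 17.2×10⁻⁶×146×180 + 19.7×10⁻⁶×146×900 = 5.185 mm.
The walls prevent any net length change, so an axial force P (same in every segment) develops. Compatibility: P · Σ Lᵢ/(AᵢEᵢ) = δ_free.
The series flexibility is Σ Lᵢ/(AᵢEᵢ) = 650/(1050×68×10³) + 180/(2425×117×10³) + 900/(2100×106×10³) = 1.378×10⁻⁵ mm/N.
P = 5.185 / 1.378×10⁻⁵ = 376300 N = 376.3 kN, tensile.
σ_{brass} = P / A = 376300 / 2100 = 179.2 MPa.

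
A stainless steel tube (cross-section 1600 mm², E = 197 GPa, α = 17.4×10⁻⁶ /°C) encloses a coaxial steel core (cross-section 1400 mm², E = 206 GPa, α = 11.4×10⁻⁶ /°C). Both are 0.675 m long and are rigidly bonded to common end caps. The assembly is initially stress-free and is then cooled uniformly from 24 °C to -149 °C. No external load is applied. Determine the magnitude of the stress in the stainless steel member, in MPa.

σ ≈ 97.7 MPa (tensile)

Equilibrium of a rigid end plate with no external load gives equal and opposite internal forces ±P in the two members. Since α_{stainless steel} > α_{steel}, cooling drives the stainless steel into tension and the steel into compression.
Equating the net (thermal + elastic) strains gives |α₁ − α₂|·ΔT = P·[1/(A₁E₁) + 1/(A₂E₂)].
|α₁ − α₂|·ΔT = 6×10⁻⁶ × 173 = 0.001038.
1/(A₁E₁) + 1/(A₂E₂) = 1/(1600×197×10³) + 1/(1400×206×10³) = 6.64×10⁻⁹ N⁻¹.
P = 0.001038 / 6.64×10⁻⁹ = 156300 N = 156.3 kN.
σ_{stainless steel} = P/A₁ = 156300/1600 = 97.7 MPa, tensile.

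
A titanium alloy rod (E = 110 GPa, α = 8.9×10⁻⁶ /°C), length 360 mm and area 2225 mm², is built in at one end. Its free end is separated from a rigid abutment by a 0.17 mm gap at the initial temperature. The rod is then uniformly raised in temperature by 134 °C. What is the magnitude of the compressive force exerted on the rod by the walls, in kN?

Free thermal elongation = αΔT L = 8.9×10⁻⁶ × 134 × 360 = 0.4293 mm.
This exceeds the 0.17 mm gap, so the wall pushes back. The portion of expansion that must be recovered elastically is δ_free − gap = 0.4293 − 0.17 = 0.2593 mm.
So σ = E(δ_free − g)/L = 110×10³ × 0.2593/360 = 79.24 MPa.
Force on the wall = σA = 79.24 × 2225 mm² = 176.3 kN.

P ≈ 176 kN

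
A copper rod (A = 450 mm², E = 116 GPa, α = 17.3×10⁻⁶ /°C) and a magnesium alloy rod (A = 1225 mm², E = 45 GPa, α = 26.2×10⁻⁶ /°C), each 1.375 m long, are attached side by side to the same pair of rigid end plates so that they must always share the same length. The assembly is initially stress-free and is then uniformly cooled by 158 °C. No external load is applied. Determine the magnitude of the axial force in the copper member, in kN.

Both members must finish at the same length. With the larger α, the magnesium alloy tends to over-contract; the plates restrain it, putting the magnesium alloy in tension and the copper in compression. With no external load the two internal forces are equal and opposite, magnitude P.
Setting the final lengths equal and cancelling L: (α₁ − α₂)ΔT = P/(A₁E₁) + P/(A₂E₂).
|α₁ − α₂|·ΔT = 8.9×10⁻⁶ × 158 = 0.001406.
1/(A₁E₁) + 1/(A₂E₂) = 1/(450×116×10³) + 1/(1225×45×10³) = 3.73×10⁻⁸ N⁻¹.
So P = 0.001406 / 3.73×10⁻⁸ = 37.7 kN.

P ≈ 37.7 kN (compressive in the copper)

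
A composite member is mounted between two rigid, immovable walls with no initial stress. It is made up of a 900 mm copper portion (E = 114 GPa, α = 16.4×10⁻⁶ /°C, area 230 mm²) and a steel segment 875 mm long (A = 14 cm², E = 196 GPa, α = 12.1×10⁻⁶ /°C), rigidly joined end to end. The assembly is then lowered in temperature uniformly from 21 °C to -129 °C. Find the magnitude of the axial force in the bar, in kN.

If the supports were absent, the total length change would be Σ αᵢΔT Lᵢ = 16.4×10⁻⁶×150×900 + 12.1×10⁻⁶×150×875 = 3.802 mm.
Since the ends are fixed, an axial force P builds up, equal in every segment, with P · Σ Lᵢ/(AᵢEᵢ) = δ_free.
The series flexibility is Σ Lᵢ/(AᵢEᵢ) = 900/(230×114×10³) + 875/(1400×196×10³) = 3.751×10⁻⁵ mm/N.
So P = 3.802 / 3.751×10⁻⁵ = 101.4 kN, tensile.

P ≈ 101 kN (tensile)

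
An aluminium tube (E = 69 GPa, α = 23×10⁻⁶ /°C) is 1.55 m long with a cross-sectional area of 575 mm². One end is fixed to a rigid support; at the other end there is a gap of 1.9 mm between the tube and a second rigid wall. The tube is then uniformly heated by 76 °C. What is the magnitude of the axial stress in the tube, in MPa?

Free thermal elongation = αΔT L = 23×10⁻⁶ × 76 × 1550 = 2.709 mm.
The gap closes (δ_free > 1.9 mm) and the wall then resists a further 2.709 − 1.9 = 0.8094 mm of expansion.
So σ = E(δ_free − g)/L = 69×10³ × 0.8094/1550 = 36.03 MPa.

σ ≈ 36 MPa (compressive)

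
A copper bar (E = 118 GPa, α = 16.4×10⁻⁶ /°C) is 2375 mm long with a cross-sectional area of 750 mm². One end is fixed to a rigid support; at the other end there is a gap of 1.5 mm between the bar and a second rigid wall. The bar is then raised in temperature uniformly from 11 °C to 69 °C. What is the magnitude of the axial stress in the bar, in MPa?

σ ≈ 37.7 MPa (compressive)

Unrestrained expansion: δ_free = αΔT L = 16.4×10⁻⁶ × 58 × 2375 = 2.259 mm.
The gap closes (δ_free > 1.5 mm) and the wall then resists a further 2.259 − 1.5 = 0.7591 mm of expansion.
Compatibility: PL/(AE) = 0.7591 mm, so σ = P/A = E × (0.7591/2375) = 37.72 MPa.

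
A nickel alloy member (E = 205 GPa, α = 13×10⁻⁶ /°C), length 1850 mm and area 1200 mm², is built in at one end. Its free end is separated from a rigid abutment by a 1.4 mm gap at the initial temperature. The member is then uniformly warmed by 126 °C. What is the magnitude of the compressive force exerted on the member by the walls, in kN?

P ≈ 217 kN

Free thermal elongation = αΔT L = 13×10⁻⁶ × 126 × 1850 = 3.03 mm.
After closing the 1.4 mm clearance, 3.03 − 1.4 = 1.63 mm of expansion remains to be suppressed by the wall.
So σ = E(δ_free − g)/L = 205×10³ × 1.63/1850 = 180.7 MPa.
P = σA = 180.7 × 1200 = 216.8 kN.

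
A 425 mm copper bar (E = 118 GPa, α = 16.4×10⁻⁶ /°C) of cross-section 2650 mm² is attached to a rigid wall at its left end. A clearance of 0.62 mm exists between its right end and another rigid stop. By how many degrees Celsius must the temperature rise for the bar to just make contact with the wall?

The gap closes when αΔT L = 0.62 mm, since the bar is still unstressed at that instant.
So ΔT = g/(αL) = 0.62/(16.4×10⁻⁶ × 425) = 88.95 °C.

ΔT ≈ 89 °C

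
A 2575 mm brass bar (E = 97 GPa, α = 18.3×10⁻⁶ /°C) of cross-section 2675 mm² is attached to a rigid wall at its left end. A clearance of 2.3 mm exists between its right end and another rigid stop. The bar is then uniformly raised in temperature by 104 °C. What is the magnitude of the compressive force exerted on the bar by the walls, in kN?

Free thermal elongation = αΔT L = 18.3×10⁻⁶ × 104 × 2575 = 4.901 mm.
The gap closes (δ_free > 2.3 mm) and the wall then resists a further 4.901 − 2.3 = 2.601 mm of expansion.
Compatibility: PL/(AE) = 2.601 mm, so σ = P/A = E × (2.601/2575) = 97.97 MPa.
P = σA = 97.97 × 2675 = 262.1 kN.

P ≈ 262 kN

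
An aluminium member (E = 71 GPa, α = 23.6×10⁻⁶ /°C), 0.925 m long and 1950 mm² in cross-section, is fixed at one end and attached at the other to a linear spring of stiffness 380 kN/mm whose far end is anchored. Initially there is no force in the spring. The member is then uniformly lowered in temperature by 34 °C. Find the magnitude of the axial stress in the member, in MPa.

σ ≈ 40.9 MPa (tensile)

The unrestrained thermal change is αΔT L = 23.6×10⁻⁶ × 34 × 925 = 0.7422 mm.
With a force P in the spring, the elastic change of the member is PL/(AE) and that of the spring is P/k; compatibility requires their sum to equal δ_free.
So P = δ_free / [L/(AE) + 1/k] = 0.7422 / [ 925/(1950×71×10³) + 1/(380×10³) ].
P = 0.7422 / 9.313×10⁻⁶ = 79700 N.
σ = P/A = 79700/1950 = 40.87 MPa.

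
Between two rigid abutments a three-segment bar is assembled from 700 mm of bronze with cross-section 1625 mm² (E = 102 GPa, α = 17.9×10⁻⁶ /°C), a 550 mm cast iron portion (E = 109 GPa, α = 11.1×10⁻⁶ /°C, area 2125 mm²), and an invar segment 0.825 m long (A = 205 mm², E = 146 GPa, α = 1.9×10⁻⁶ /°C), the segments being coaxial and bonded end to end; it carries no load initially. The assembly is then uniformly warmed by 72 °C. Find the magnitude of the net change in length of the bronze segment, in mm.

|ΔL| ≈ 0.722 mm

With the walls removed the bar would change length by δ_free = Σ αᵢΔT Lᵢ = 17.9×10⁻⁶×72×700 + 11.1×10⁻⁶×72×550 + 1.9×10⁻⁶×72×825 = 1.455 mm.
The walls prevent any net length change, so an axial force P (same in every segment) develops. Compatibility: P · Σ Lᵢ/(AᵢEᵢ) = δ_free.
The series flexibility is Σ Lᵢ/(AᵢEᵢ) = 700/(1625×102×10³) + 550/(2125×109×10³) + 825/(205×146×10³) = 3.416×10⁻⁵ mm/N.
So P = 1.455 / 3.416×10⁻⁵ = 42.58 kN, compressive.
For the bronze segment, free thermal change = 17.9×10⁻⁶×72×700 = 0.9022 mm and elastic change from P = 42580×700/(1625×102×10³) = 0.1798 mm; these oppose, so the net change is 0.722 mm (segment lengthens).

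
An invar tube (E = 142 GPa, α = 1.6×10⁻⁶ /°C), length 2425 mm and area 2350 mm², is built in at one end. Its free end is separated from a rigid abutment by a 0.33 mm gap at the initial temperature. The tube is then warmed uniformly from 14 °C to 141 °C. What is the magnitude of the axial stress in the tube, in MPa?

Unrestrained expansion: δ_free = αΔT L = 1.6×10⁻⁶ × 127 × 2425 = 0.4928 mm.
After closing the 0.33 mm clearance, 0.4928 − 0.33 = 0.1628 mm of expansion remains to be suppressed by the wall.
So σ = E(δ_free − g)/L = 142×10³ × 0.1628/2425 = 9.531 MPa.

σ ≈ 9.53 MPa (compressive)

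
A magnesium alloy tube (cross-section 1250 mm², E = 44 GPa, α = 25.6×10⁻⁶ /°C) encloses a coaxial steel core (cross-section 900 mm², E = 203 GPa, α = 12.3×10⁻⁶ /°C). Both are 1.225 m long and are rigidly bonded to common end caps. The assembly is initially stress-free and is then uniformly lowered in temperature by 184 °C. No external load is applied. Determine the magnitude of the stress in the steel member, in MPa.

The magnesium alloy has the larger α, so on cooling it would change length more than the steel if both were free. The rigid plates force a common final length, so the magnesium alloy is put into tension and the steel into compression, with equal and opposite forces P (no external load).
Setting the final lengths equal and cancelling L: (α₁ − α₂)ΔT = P/(A₁E₁) + P/(A₂E₂).
|α₁ − α₂|·ΔT = 13.3×10⁻⁶ × 184 = 0.002447.
1/(A₁E₁) + 1/(A₂E₂) = 1/(1250×44×10³) + 1/(900×203×10³) = 2.366×10⁻⁸ N⁻¹.
So P = 0.002447 / 2.366×10⁻⁸ = 103.5 kN.
σ_{steel} = P/A₂ = 103500/900 = 114.9 MPa, compressive.

σ ≈ 115 MPa (compressive)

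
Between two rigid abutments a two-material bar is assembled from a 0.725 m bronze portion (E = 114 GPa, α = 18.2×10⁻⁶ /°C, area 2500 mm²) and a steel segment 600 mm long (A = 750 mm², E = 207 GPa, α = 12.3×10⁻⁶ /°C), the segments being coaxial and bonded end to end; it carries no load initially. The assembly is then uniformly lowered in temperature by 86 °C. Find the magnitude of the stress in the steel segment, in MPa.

σ ≈ 368 MPa (tensile)

Free thermal contraction of the whole bar: Σ αᵢΔT Lᵢ = 18.2×10⁻⁶×86×725 + 12.3×10⁻⁶×86×600 = 1.769 mm.
Since the ends are fixed, an axial force P builds up, equal in every segment, with P · Σ Lᵢ/(AᵢEᵢ) = δ_free.
Σ Lᵢ/(AᵢEᵢ) = 725/(2500×114×10³) + 600/(750×207×10³) = 6.409×10⁻⁶ mm/N.
Hence P = δ_free / Σ(L/AE) = 1.769/6.409×10⁻⁶ = 276.1 kN (tensile).
σ_{steel} = P / A = 276100 / 750 = 368.1 MPa.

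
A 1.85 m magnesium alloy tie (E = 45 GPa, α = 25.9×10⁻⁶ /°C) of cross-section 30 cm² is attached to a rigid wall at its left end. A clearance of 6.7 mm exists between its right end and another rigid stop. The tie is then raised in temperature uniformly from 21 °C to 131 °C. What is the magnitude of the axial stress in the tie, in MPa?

σ ≈ 0 MPa

If the wall were absent the tie would grow by αΔT L = 25.9×10⁻⁶ × 110 × 1850 = 5.271 mm.
This is smaller than the 6.7 mm clearance, so the tie expands freely without reaching the stop — the stress is zero.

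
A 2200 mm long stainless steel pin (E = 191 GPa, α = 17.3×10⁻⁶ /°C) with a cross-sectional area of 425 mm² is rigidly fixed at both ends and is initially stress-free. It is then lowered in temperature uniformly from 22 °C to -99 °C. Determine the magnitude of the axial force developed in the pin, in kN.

P ≈ 170 kN (tensile)

Full restraint means ε = 0, so the stress is σ = EαΔT = 191×10³ × 17.3×10⁻⁶ × 121 = 399.8 MPa.
Axial force P = σA = 399.8 × 425 = 169900 N = 169.9 kN, tensile.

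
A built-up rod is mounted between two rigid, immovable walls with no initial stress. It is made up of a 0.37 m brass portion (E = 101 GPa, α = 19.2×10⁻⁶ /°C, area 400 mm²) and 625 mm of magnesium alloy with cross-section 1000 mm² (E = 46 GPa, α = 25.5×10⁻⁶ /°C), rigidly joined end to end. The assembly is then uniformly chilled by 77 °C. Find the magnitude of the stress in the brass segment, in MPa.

With the walls removed the bar would change length by δ_free = Σ αᵢΔT Lᵢ = 19.2×10⁻⁶×77×370 + 25.5×10⁻⁶×77×625 = 1.774 mm.
Since the ends are fixed, an axial force P builds up, equal in every segment, with P · Σ Lᵢ/(AᵢEᵢ) = δ_free.
The series flexibility is Σ Lᵢ/(AᵢEᵢ) = 370/(400×101×10³) + 625/(1000×46×10³) = 2.275×10⁻⁵ mm/N.
Hence P = δ_free / Σ(L/AE) = 1.774/2.275×10⁻⁵ = 78 kN (tensile).
σ_{brass} = P / A = 78000 / 400 = 195 MPa.

σ ≈ 195 MPa (tensile)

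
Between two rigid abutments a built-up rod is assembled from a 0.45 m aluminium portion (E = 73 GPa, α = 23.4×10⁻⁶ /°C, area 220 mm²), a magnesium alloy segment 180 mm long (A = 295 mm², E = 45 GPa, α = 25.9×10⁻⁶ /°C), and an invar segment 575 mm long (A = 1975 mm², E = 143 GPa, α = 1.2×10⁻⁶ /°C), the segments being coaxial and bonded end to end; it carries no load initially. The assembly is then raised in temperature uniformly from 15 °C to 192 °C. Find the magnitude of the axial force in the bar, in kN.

Free thermal expansion of the whole bar: Σ αᵢΔT Lᵢ = 23.4×10⁻⁶×177×450 + 25.9×10⁻⁶×177×180 + 1.2×10⁻⁶×177×575 = 2.811 mm.
The rigid supports impose zero overall length change; the single axial force P common to all segments must satisfy P Σ Lᵢ/(AᵢEᵢ) = δ_free.
The series flexibility is Σ Lᵢ/(AᵢEᵢ) = 450/(220×73×10³) + 180/(295×45×10³) + 575/(1975×143×10³) = 4.362×10⁻⁵ mm/N.
P = 2.811 / 4.362×10⁻⁵ = 64450 N = 64.45 kN, compressive.

P ≈ 64.5 kN (compressive)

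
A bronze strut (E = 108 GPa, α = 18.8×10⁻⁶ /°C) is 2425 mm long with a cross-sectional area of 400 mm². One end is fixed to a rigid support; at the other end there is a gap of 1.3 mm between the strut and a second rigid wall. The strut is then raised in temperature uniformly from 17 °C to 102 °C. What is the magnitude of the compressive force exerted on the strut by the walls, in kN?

Unrestrained expansion: δ_free = αΔT L = 18.8×10⁻⁶ × 85 × 2425 = 3.875 mm.
This exceeds the 1.3 mm gap, so the wall pushes back. The portion of expansion that must be recovered elastically is δ_free − gap = 3.875 − 1.3 = 2.575 mm.
Compatibility: PL/(AE) = 2.575 mm, so σ = P/A = E × (2.575/2425) = 114.7 MPa.
P = σA = 114.7 × 400 = 45.87 kN.

P ≈ 45.9 kN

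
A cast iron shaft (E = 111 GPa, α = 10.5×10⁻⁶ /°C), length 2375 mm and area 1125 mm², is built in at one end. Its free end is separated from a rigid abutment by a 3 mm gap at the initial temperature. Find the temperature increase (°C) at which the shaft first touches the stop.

ΔT ≈ 120 °C

Contact occurs when the free expansion equals the gap: αΔT L = 3 mm.
So ΔT = g/(αL) = 3/(10.5×10⁻⁶ × 2375) = 120.3 °C.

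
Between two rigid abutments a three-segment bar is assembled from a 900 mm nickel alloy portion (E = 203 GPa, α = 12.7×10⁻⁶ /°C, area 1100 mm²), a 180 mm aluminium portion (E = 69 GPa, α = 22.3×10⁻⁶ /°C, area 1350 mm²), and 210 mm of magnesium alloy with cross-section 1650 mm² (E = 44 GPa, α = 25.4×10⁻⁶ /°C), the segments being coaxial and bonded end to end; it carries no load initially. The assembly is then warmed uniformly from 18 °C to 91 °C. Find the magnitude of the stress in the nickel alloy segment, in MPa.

Free thermal expansion of the whole bar: Σ αᵢΔT Lᵢ = 12.7×10⁻⁶×73×900 + 22.3×10⁻⁶×73×180 + 25.4×10⁻⁶×73×210 = 1.517 mm.
The rigid supports impose zero overall length change; the single axial force P common to all segments must satisfy P Σ Lᵢ/(AᵢEᵢ) = δ_free.
Σ Lᵢ/(AᵢEᵢ) = 900/(1100×203×10³) + 180/(1350×69×10³) + 210/(1650×44×10³) = 8.855×10⁻⁶ mm/N.
P = 1.517 / 8.855×10⁻⁶ = 171300 N = 171.3 kN, compressive.
σ_{nickel alloy} = P / A = 171300 / 1100 = 155.7 MPa.

σ ≈ 156 MPa (compressive)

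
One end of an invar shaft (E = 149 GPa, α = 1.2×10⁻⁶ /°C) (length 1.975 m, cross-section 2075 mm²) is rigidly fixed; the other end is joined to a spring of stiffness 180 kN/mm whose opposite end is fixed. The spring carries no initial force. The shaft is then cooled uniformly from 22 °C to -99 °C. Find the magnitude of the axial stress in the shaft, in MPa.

σ ≈ 11.6 MPa (tensile)

The unrestrained thermal change is αΔT L = 1.2×10⁻⁶ × 121 × 1975 = 0.2868 mm.
With a force P in the spring, the elastic change of the shaft is PL/(AE) and that of the spring is P/k; compatibility requires their sum to equal δ_free.
P [ L/(AE) + 1/k ] = δ_free → P [ 1975/(2075×149×10³) + 1/(180×10³) ] = 0.2868.
P = 0.2868 / 1.194×10⁻⁵ = 24010 N.
σ = P/A = 24010/2075 = 11.57 MPa.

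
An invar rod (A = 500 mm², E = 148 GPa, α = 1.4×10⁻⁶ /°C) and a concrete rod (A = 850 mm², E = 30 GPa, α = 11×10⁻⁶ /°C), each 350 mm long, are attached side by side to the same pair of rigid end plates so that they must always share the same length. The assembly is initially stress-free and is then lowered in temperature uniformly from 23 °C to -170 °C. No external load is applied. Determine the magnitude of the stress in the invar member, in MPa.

σ ≈ 70.3 MPa (compressive)

The concrete has the larger α, so on cooling it would change length more than the invar if both were free. The rigid plates force a common final length, so the concrete is put into tension and the invar into compression, with equal and opposite forces P (no external load).
Setting the final lengths equal and cancelling L: (α₁ − α₂)ΔT = P/(A₁E₁) + P/(A₂E₂).
|α₁ − α₂|·ΔT = 9.6×10⁻⁶ × 193 = 0.001853.
1/(A₁E₁) + 1/(A₂E₂) = 1/(500×148×10³) + 1/(850×30×10³) = 5.273×10⁻⁸ N⁻¹.
So P = 0.001853 / 5.273×10⁻⁸ = 35.14 kN.
σ_{invar} = P/A₁ = 35140/500 = 70.28 MPa, compressive.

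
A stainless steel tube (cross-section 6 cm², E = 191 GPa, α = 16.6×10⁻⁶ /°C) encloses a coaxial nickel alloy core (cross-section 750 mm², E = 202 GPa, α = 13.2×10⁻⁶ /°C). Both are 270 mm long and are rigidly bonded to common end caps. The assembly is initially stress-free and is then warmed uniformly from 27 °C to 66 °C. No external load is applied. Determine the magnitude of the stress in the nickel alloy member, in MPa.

σ ≈ 11.5 MPa (tensile)

Both members must finish at the same length. With the larger α, the stainless steel tends to over-expand; the plates restrain it, putting the stainless steel in compression and the nickel alloy in tension. With no external load the two internal forces are equal and opposite, magnitude P.
Equating the net (thermal + elastic) strains gives |α₁ − α₂|·ΔT = P·[1/(A₁E₁) + 1/(A₂E₂)].
|α₁ − α₂|·ΔT = 3.4×10⁻⁶ × 39 = 0.0001326.
1/(A₁E₁) + 1/(A₂E₂) = 1/(600×191×10³) + 1/(750×202×10³) = 1.533×10⁻⁸ N⁻¹.
P = 0.0001326 / 1.533×10⁻⁸ = 8652 N = 8.652 kN.
σ_{nickel alloy} = P/A₂ = 8652/750 = 11.54 MPa, tensile.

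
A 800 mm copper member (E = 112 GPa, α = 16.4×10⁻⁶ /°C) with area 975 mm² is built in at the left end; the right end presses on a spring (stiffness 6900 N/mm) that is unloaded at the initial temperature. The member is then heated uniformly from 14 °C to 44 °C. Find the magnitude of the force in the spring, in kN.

P ≈ 2.59 kN

If the spring were absent the member would lengthen by αΔT L = 16.4×10⁻⁶ × 30 × 800 = 0.3936 mm.
Let P be the compressive force at the spring. The member shortens elastically by PL/(AE) and the spring compresses by P/k; together these equal δ_free.
P [ L/(AE) + 1/k ] = δ_free → P [ 800/(975×112×10³) + 1/(6900) ] = 0.3936.
P = 0.3936 / 0.0001523 = 2585 N.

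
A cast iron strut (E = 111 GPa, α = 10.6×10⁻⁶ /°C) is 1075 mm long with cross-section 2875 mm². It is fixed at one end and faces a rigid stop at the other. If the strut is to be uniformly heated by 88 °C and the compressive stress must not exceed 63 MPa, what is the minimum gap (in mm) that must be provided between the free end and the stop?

With no wall the strut would lengthen by αΔT L = 10.6×10⁻⁶ × 88 × 1075 = 1.003 mm.
A stress of 63 MPa corresponds to the wall pushing the strut back by σL/E = 63×1075/(111×10³) = 0.6101 mm.
So the gap has to take up the difference, g_min = δ_free − σL/E = 1.003 − 0.6101 = 0.3926 mm.

g ≈ 0.393 mm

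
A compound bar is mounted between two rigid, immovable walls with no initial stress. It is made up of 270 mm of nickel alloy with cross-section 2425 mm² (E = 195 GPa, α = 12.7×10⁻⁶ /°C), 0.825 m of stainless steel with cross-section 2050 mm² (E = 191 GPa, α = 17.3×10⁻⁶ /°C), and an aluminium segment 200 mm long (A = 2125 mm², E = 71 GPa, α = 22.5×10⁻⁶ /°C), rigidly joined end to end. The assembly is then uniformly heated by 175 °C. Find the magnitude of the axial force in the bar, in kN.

P ≈ 970 kN (compressive)

If the supports were absent, the total length change would be Σ αᵢΔT Lᵢ = 12.7×10⁻⁶×175×270 + 17.3×10⁻⁶×175×825 + 22.5×10⁻⁶×175×200 = 3.885 mm.
The walls prevent any net length change, so an axial force P (same in every segment) develops. Compatibility: P · Σ Lᵢ/(AᵢEᵢ) = δ_free.
The series flexibility is Σ Lᵢ/(AᵢEᵢ) = 270/(2425×195×10³) + 825/(2050×191×10³) + 200/(2125×71×10³) = 4.004×10⁻⁶ mm/N.
P = 3.885 / 4.004×10⁻⁶ = 970400 N = 970.4 kN, compressive.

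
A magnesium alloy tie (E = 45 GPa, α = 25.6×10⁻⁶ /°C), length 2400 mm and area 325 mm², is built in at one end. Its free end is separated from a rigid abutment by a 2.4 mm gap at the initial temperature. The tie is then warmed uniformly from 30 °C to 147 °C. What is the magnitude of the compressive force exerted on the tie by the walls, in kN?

P ≈ 29.2 kN

Free thermal elongation = αΔT L = 25.6×10⁻⁶ × 117 × 2400 = 7.188 mm.
The gap closes (δ_free > 2.4 mm) and the wall then resists a further 7.188 − 2.4 = 4.788 mm of expansion.
So σ = E(δ_free − g)/L = 45×10³ × 4.788/2400 = 89.78 MPa.
P = σA = 89.78 × 325 = 29.18 kN.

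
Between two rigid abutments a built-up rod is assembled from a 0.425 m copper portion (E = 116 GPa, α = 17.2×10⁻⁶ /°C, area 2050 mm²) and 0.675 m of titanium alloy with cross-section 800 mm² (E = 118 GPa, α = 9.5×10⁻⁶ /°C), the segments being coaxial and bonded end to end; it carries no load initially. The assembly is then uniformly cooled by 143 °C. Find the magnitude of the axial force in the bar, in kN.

Free thermal contraction of the whole bar: Σ αᵢΔT Lᵢ = 17.2×10⁻⁶×143×425 + 9.5×10⁻⁶×143×675 = 1.962 mm.
The walls prevent any net length change, so an axial force P (same in every segment) develops. Compatibility: P · Σ Lᵢ/(AᵢEᵢ) = δ_free.
The series flexibility is Σ Lᵢ/(AᵢEᵢ) = 425/(2050×116×10³) + 675/(800×118×10³) = 8.938×10⁻⁶ mm/N.
P = 1.962 / 8.938×10⁻⁶ = 219600 N = 219.6 kN, tensile.

P ≈ 220 kN (tensile)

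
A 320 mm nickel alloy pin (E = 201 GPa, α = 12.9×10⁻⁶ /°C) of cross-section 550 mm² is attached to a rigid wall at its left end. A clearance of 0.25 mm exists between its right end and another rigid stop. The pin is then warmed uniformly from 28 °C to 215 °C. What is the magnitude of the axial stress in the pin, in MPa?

σ ≈ 328 MPa (compressive)

Unrestrained expansion: δ_free = αΔT L = 12.9×10⁻⁶ × 187 × 320 = 0.7719 mm.
The gap closes (δ_free > 0.25 mm) and the wall then resists a further 0.7719 − 0.25 = 0.5219 mm of expansion.
Compatibility: PL/(AE) = 0.5219 mm, so σ = P/A = E × (0.5219/320) = 327.8 MPa.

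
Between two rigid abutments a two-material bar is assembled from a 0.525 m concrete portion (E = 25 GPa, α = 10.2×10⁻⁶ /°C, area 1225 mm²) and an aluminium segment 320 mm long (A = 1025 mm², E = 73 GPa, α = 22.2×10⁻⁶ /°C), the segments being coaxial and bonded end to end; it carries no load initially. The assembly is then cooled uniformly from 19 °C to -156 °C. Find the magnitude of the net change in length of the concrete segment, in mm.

|ΔL| ≈ 0.808 mm

Free thermal contraction of the whole bar: Σ αᵢΔT Lᵢ = 10.2×10⁻⁶×175×525 + 22.2×10⁻⁶×175×320 = 2.18 mm.
The rigid supports impose zero overall length change; the single axial force P common to all segments must satisfy P Σ Lᵢ/(AᵢEᵢ) = δ_free.
The series flexibility is Σ Lᵢ/(AᵢEᵢ) = 525/(1225×25×10³) + 320/(1025×73×10³) = 2.142×10⁻⁵ mm/N.
So P = 2.18 / 2.142×10⁻⁵ = 101.8 kN, tensile.
For the concrete segment, free thermal change = 10.2×10⁻⁶×175×525 = 0.9371 mm and elastic change from P = 101800×525/(1225×25×10³) = 1.745 mm; these oppose, so the net change is 0.808 mm (segment lengthens).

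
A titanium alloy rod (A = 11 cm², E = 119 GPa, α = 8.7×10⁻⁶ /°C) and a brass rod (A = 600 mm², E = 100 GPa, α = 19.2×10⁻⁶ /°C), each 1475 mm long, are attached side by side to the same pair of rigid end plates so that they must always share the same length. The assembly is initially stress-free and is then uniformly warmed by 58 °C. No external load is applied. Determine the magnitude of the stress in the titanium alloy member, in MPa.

Equilibrium of a rigid end plate with no external load gives equal and opposite internal forces ±P in the two members. Since α_{brass} > α_{titanium alloy}, heating drives the brass into compression and the titanium alloy into tension.
Equating the net (thermal + elastic) strains gives |α₁ − α₂|·ΔT = P·[1/(A₁E₁) + 1/(A₂E₂)].
|α₁ − α₂|·ΔT = 10.5×10⁻⁶ × 58 = 0.000609.
1/(A₁E₁) + 1/(A₂E₂) = 1/(1100×119×10³) + 1/(600×100×10³) = 2.431×10⁻⁸ N⁻¹.
P = 0.000609 / 2.431×10⁻⁸ = 25060 N = 25.06 kN.
σ_{titanium alloy} = P/A₁ = 25060/1100 = 22.78 MPa, tensile.

σ ≈ 22.8 MPa (tensile)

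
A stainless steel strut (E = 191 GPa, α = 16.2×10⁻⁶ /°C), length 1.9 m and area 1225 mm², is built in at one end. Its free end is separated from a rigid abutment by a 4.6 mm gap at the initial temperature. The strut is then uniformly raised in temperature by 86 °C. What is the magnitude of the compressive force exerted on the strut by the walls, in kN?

P ≈ 0 kN

Free thermal elongation = αΔT L = 16.2×10⁻⁶ × 86 × 1900 = 2.647 mm.
Since δ_free = 2.65 mm is less than the 4.6 mm gap, the strut never touches the wall. No axial force develops.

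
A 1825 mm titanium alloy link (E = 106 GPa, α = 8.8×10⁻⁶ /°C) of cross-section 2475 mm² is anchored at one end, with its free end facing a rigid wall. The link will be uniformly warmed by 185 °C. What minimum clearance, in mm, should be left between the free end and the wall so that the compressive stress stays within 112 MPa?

Free expansion if unrestrained: δ_free = αΔT L = 8.8×10⁻⁶ × 185 × 1825 = 2.971 mm.
At the allowable stress the elastic shortening the wall may impose is σL/E = 112 × 1825 / (106×10³) = 1.928 mm.
So the gap has to take up the difference, g_min = δ_free − σL/E = 2.971 − 1.928 = 1.043 mm.

g ≈ 1.04 mm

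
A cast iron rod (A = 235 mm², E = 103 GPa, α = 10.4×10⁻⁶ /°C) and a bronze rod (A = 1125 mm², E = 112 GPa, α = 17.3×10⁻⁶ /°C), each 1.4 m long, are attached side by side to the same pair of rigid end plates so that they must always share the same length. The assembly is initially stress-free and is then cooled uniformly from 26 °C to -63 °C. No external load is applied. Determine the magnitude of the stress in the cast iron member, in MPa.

σ ≈ 53.1 MPa (compressive)

Both members must finish at the same length. With the larger α, the bronze tends to over-contract; the plates restrain it, putting the bronze in tension and the cast iron in compression. With no external load the two internal forces are equal and opposite, magnitude P.
Equating the net (thermal + elastic) strains gives |α₁ − α₂|·ΔT = P·[1/(A₁E₁) + 1/(A₂E₂)].
|α₁ − α₂|·ΔT = 6.9×10⁻⁶ × 89 = 0.0006141.
1/(A₁E₁) + 1/(A₂E₂) = 1/(235×103×10³) + 1/(1125×112×10³) = 4.925×10⁻⁸ N⁻¹.
P = 0.0006141 / 4.925×10⁻⁸ = 12470 N = 12.47 kN.
σ_{cast iron} = P/A₁ = 12470/235 = 53.06 MPa, compressive.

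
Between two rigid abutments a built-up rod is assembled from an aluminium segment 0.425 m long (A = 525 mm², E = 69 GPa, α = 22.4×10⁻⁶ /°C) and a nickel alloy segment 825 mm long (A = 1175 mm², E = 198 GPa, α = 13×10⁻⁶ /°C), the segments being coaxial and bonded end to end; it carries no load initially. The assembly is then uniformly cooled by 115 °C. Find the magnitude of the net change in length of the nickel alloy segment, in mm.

|ΔL| ≈ 0.693 mm

With the walls removed the bar would change length by δ_free = Σ αᵢΔT Lᵢ = 22.4×10⁻⁶×115×425 + 13×10⁻⁶×115×825 = 2.328 mm.
The rigid supports impose zero overall length change; the single axial force P common to all segments must satisfy P Σ Lᵢ/(AᵢEᵢ) = δ_free.
The series flexibility is Σ Lᵢ/(AᵢEᵢ) = 425/(525×69×10³) + 825/(1175×198×10³) = 1.528×10⁻⁵ mm/N.
Hence P = δ_free / Σ(L/AE) = 2.328/1.528×10⁻⁵ = 152.4 kN (tensile).
For the nickel alloy segment, free thermal change = 13×10⁻⁶×115×825 = 1.233 mm and elastic change from P = 152400×825/(1175×198×10³) = 0.5404 mm; these oppose, so the net change is 0.693 mm (segment shortens).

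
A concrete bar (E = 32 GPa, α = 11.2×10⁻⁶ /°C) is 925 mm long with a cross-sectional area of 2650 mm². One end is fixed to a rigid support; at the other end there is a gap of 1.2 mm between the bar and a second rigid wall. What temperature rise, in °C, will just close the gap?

The gap closes when αΔT L = 1.2 mm, since the bar is still unstressed at that instant.
ΔT = 1.2 / (11.2×10⁻⁶ × 925) = 115.8 °C.

ΔT ≈ 116 °C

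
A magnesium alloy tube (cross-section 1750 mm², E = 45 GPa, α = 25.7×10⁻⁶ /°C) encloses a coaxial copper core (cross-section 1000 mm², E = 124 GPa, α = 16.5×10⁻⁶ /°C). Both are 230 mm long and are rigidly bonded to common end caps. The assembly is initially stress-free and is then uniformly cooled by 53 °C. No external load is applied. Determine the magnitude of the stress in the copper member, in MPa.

Equilibrium of a rigid end plate with no external load gives equal and opposite internal forces ±P in the two members. Since α_{magnesium alloy} > α_{copper}, cooling drives the magnesium alloy into tension and the copper into compression.
Compatibility of the two members (thermal + elastic change equal): (α₁ − α₂)ΔT = P·[1/(A₁E₁) + 1/(A₂E₂)].
|α₁ − α₂|·ΔT = 9.2×10⁻⁶ × 53 = 0.0004876.
1/(A₁E₁) + 1/(A₂E₂) = 1/(1750×45×10³) + 1/(1000×124×10³) = 2.076×10⁻⁸ N⁻¹.
So P = 0.0004876 / 2.076×10⁻⁸ = 23.48 kN.
σ_{copper} = P/A₂ = 23480/1000 = 23.48 MPa, compressive.

σ ≈ 23.5 MPa (compressive)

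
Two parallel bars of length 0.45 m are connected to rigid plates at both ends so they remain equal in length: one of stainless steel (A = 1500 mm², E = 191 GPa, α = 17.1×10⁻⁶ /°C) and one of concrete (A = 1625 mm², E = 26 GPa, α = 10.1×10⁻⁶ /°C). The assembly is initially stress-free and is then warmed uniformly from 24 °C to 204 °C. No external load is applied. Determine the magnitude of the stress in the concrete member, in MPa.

σ ≈ 28.5 MPa (tensile)

The stainless steel has the larger α, so on heating it would change length more than the concrete if both were free. The rigid plates force a common final length, so the stainless steel is put into compression and the concrete into tension, with equal and opposite forces P (no external load).
Equating the net (thermal + elastic) strains gives |α₁ − α₂|·ΔT = P·[1/(A₁E₁) + 1/(A₂E₂)].
|α₁ − α₂|·ΔT = 7×10⁻⁶ × 180 = 0.00126.
1/(A₁E₁) + 1/(A₂E₂) = 1/(1500×191×10³) + 1/(1625×26×10³) = 2.716×10⁻⁸ N⁻¹.
So P = 0.00126 / 2.716×10⁻⁸ = 46.39 kN.
σ_{concrete} = P/A₂ = 46390/1625 = 28.55 MPa, tensile.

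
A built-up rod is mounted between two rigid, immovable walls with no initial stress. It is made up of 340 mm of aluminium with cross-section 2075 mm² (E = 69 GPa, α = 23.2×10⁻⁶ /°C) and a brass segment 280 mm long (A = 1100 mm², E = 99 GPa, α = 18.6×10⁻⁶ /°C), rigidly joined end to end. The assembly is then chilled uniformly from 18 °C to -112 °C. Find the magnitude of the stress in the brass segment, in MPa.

If the supports were absent, the total length change would be Σ αᵢΔT Lᵢ = 23.2×10⁻⁶×130×340 + 18.6×10⁻⁶×130×280 = 1.702 mm.
Since the ends are fixed, an axial force P builds up, equal in every segment, with P · Σ Lᵢ/(AᵢEᵢ) = δ_free.
Σ Lᵢ/(AᵢEᵢ) = 340/(2075×69×10³) + 280/(1100×99×10³) = 4.946×10⁻⁶ mm/N.
So P = 1.702 / 4.946×10⁻⁶ = 344.2 kN, tensile.
σ_{brass} = P / A = 344200 / 1100 = 312.9 MPa.

σ ≈ 313 MPa (tensile)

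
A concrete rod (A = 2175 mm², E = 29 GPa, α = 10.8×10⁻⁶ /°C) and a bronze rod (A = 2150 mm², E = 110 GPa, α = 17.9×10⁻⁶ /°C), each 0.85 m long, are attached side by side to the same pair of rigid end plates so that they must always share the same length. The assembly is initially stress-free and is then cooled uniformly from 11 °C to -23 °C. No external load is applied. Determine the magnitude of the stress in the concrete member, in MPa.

σ ≈ 5.53 MPa (compressive)

Both members must finish at the same length. With the larger α, the bronze tends to over-contract; the plates restrain it, putting the bronze in tension and the concrete in compression. With no external load the two internal forces are equal and opposite, magnitude P.
Equating the net (thermal + elastic) strains gives |α₁ − α₂|·ΔT = P·[1/(A₁E₁) + 1/(A₂E₂)].
|α₁ − α₂|·ΔT = 7.1×10⁻⁶ × 34 = 0.0002414.
1/(A₁E₁) + 1/(A₂E₂) = 1/(2175×29×10³) + 1/(2150×110×10³) = 2.008×10⁻⁸ N⁻¹.
So P = 0.0002414 / 2.008×10⁻⁸ = 12.02 kN.
σ_{concrete} = P/A₁ = 12020/2175 = 5.527 MPa, compressive.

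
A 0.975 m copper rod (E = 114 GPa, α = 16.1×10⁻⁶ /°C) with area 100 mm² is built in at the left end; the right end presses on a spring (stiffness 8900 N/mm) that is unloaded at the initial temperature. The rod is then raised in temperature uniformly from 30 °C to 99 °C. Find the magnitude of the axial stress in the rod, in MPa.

Free thermal expansion: δ_free = αΔT L = 16.1×10⁻⁶ × 69 × 975 = 1.083 mm.
With a force P in the spring, the elastic change of the rod is PL/(AE) and that of the spring is P/k; compatibility requires their sum to equal δ_free.
P [ L/(AE) + 1/k ] = δ_free → P [ 975/(100×114×10³) + 1/(8900) ] = 1.083.
P = 1.083 / 0.0001979 = 5473 N.
σ = P/A = 5473/100 = 54.73 MPa.

σ ≈ 54.7 MPa (compressive)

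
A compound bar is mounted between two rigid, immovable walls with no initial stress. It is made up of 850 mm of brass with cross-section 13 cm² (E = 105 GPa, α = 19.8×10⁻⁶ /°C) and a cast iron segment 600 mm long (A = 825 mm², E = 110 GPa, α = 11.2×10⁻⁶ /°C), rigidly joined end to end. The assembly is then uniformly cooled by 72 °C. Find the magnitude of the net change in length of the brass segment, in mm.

|ΔL| ≈ 0.389 mm

If the supports were absent, the total length change would be Σ αᵢΔT Lᵢ = 19.8×10⁻⁶×72×850 + 11.2×10⁻⁶×72×600 = 1.696 mm.
Since the ends are fixed, an axial force P builds up, equal in every segment, with P · Σ Lᵢ/(AᵢEᵢ) = δ_free.
The series flexibility is Σ Lᵢ/(AᵢEᵢ) = 850/(1300×105×10³) + 600/(825×110×10³) = 1.284×10⁻⁵ mm/N.
P = 1.696 / 1.284×10⁻⁵ = 132100 N = 132.1 kN, tensile.
For the brass segment, free thermal change = 19.8×10⁻⁶×72×850 = 1.212 mm and elastic change from P = 132100×850/(1300×105×10³) = 0.8224 mm; these oppose, so the net change is 0.389 mm (segment shortens).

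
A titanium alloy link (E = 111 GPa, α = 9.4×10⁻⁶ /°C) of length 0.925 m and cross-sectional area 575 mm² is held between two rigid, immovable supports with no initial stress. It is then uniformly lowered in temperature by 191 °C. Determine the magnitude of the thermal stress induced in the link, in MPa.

The supports are rigid, so the total axial strain is zero. The restrained thermal strain is ε = αΔT = 9.4×10⁻⁶ × 191 = 1795.4×10⁻⁶.
σ = EαΔT = 111×10³ × 9.4×10⁻⁶ × 191 = 199.3 MPa (tensile; the link is trying to contract).

σ ≈ 199 MPa (tensile)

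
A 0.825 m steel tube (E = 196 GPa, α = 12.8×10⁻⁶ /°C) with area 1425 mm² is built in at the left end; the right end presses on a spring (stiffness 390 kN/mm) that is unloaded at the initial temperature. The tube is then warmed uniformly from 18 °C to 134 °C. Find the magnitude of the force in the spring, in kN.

P ≈ 222 kN

If the spring were absent the tube would lengthen by αΔT L = 12.8×10⁻⁶ × 116 × 825 = 1.225 mm.
Let P be the compressive force at the spring. The tube shortens elastically by PL/(AE) and the spring compresses by P/k; together these equal δ_free.
P [ L/(AE) + 1/k ] = δ_free → P [ 825/(1425×196×10³) + 1/(390×10³) ] = 1.225.
P = 1.225 / 5.518×10⁻⁶ = 222000 N.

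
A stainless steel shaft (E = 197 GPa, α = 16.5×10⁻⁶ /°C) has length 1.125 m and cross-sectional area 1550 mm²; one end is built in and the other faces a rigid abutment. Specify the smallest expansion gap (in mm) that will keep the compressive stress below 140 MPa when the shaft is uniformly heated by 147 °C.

g ≈ 1.93 mm

Free expansion if unrestrained: δ_free = αΔT L = 16.5×10⁻⁶ × 147 × 1125 = 2.729 mm.
At the allowable stress the elastic shortening the wall may impose is σL/E = 140 × 1125 / (197×10³) = 0.7995 mm.
The gap must absorb the remainder: g_min = 2.729 − 0.7995 = 1.929 mm.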